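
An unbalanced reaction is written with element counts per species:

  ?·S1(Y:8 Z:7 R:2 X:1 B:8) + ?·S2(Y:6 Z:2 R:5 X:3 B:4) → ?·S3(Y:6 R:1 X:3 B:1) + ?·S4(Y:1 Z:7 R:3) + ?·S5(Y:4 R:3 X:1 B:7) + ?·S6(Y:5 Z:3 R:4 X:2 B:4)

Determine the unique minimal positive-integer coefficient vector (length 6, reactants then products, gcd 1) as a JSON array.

Y: 2·8+6·6 = 52 | 3·6+2·1+3·4+4·5 = 52
Z: 2·7+6·2 = 26 | 3·0+2·7+3·0+4·3 = 26
R: 2·2+6·5 = 34 | 3·1+2·3+3·3+4·4 = 34
X: 2·1+6·3 = 20 | 3·3+2·0+3·1+4·2 = 20
B: 2·8+6·4 = 40 | 3·1+2·0+3·7+4·4 = 40
gcd(2,6,3,2,3,4) = 1

Coefficients: [2, 6, 3, 2, 3, 4]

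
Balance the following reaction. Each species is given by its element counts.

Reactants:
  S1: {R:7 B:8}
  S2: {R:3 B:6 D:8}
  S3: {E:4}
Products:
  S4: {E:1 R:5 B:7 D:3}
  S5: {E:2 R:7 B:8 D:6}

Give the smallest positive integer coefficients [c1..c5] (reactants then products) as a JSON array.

Coefficients: [4, 3, 2, 6, 1]

E: 4·0+3·0+2·4 = 8 | 6·1+1·2 = 8
R: 4·7+3·3+2·0 = 37 | 6·5+1·7 = 37
B: 4·8+3·6+2·0 = 50 | 6·7+1·8 = 50
D: 4·0+3·8+2·0 = 24 | 6·3+1·6 = 24
gcd(4,3,2,6,1) = 1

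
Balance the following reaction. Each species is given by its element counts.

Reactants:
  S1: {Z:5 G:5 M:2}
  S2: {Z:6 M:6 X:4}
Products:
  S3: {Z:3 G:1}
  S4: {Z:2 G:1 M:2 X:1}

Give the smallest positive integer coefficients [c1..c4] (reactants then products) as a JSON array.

Z: 1·5+1·6 = 11 | 1·3+4·2 = 11
G: 1·5+1·0 = 5 | 1·1+4·1 = 5
M: 1·2+1·6 = 8 | 1·0+4·2 = 8
X: 1·0+1·4 = 4 | 1·0+4·1 = 4
gcd(1,1,1,4) = 1

Coefficients: [1, 1, 1, 4]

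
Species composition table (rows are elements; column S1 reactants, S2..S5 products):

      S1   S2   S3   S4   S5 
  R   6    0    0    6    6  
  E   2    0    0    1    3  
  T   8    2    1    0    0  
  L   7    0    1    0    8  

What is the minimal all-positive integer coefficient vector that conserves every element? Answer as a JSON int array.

Coefficients: [2, 5, 6, 1, 1]

R: 2·6 = 12 | 5·0+6·0+1·6+1·6 = 12
E: 2·2 = 4 | 5·0+6·0+1·1+1·3 = 4
T: 2·8 = 16 | 5·2+6·1+1·0+1·0 = 16
L: 2·7 = 14 | 5·0+6·1+1·0+1·8 = 14
gcd(2,5,6,1,1) = 1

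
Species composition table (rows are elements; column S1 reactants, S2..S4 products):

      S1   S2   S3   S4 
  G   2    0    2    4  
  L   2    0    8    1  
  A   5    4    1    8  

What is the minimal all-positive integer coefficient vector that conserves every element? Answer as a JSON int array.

Coefficients: [5, 2, 1, 2]

G: 5·2 = 10 | 2·0+1·2+2·4 = 10
L: 5·2 = 10 | 2·0+1·8+2·1 = 10
A: 5·5 = 25 | 2·4+1·1+2·8 = 25
gcd(5,2,1,2) = 1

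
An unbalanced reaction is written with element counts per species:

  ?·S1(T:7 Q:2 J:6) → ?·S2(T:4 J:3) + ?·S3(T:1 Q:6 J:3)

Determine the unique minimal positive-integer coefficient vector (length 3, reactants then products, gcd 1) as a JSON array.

Coefficients: [3, 5, 1]

T: 3·7 = 21 | 5·4+1·1 = 21
Q: 3·2 = 6 | 5·0+1·6 = 6
J: 3·6 = 18 | 5·3+1·3 = 18
gcd(3,5,1) = 1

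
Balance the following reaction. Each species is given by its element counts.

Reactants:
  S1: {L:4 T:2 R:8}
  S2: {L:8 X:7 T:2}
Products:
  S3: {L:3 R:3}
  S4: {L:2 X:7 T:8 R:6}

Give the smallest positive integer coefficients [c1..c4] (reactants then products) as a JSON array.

L: 3·4+1·8 = 20 | 6·3+1·2 = 20
X: 3·0+1·7 = 7 | 6·0+1·7 = 7
T: 3·2+1·2 = 8 | 6·0+1·8 = 8
R: 3·8+1·0 = 24 | 6·3+1·6 = 24
gcd(3,1,6,1) = 1

Coefficients: [3, 1, 6, 1]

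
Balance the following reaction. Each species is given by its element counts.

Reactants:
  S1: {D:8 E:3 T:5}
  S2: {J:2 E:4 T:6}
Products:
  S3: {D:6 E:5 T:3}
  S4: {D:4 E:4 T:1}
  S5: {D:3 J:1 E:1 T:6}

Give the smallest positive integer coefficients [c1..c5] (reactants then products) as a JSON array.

Coefficients: [5, 3, 1, 4, 6]

D: 5·8+3·0 = 40 | 1·6+4·4+6·3 = 40
J: 5·0+3·2 = 6 | 1·0+4·0+6·1 = 6
E: 5·3+3·4 = 27 | 1·5+4·4+6·1 = 27
T: 5·5+3·6 = 43 | 1·3+4·1+6·6 = 43
gcd(5,3,1,4,6) = 1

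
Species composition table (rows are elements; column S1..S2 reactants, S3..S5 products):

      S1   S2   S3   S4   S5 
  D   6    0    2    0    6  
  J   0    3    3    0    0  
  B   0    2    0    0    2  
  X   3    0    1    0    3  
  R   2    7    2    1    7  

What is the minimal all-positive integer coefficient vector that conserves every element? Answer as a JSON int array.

Coefficients: [4, 3, 3, 2, 3]

D: 4·6+3·0 = 24 | 3·2+2·0+3·6 = 24
J: 4·0+3·3 = 9 | 3·3+2·0+3·0 = 9
B: 4·0+3·2 = 6 | 3·0+2·0+3·2 = 6
X: 4·3+3·0 = 12 | 3·1+2·0+3·3 = 12
R: 4·2+3·7 = 29 | 3·2+2·1+3·7 = 29
gcd(4,3,3,2,3) = 1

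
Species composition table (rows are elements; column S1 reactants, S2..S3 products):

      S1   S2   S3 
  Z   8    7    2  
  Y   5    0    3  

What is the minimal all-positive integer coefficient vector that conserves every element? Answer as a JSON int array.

Z: 3·8 = 24 | 2·7+5·2 = 24
Y: 3·5 = 15 | 2·0+5·3 = 15
gcd(3,2,5) = 1

Coefficients: [3, 2, 5]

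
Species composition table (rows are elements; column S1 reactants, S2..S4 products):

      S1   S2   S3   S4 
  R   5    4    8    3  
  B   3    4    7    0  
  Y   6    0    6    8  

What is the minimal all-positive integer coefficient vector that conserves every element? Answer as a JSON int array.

R: 5·5 = 25 | 2·4+1·8+3·3 = 25
B: 5·3 = 15 | 2·4+1·7+3·0 = 15
Y: 5·6 = 30 | 2·0+1·6+3·8 = 30
gcd(5,2,1,3) = 1

Coefficients: [5, 2, 1, 3]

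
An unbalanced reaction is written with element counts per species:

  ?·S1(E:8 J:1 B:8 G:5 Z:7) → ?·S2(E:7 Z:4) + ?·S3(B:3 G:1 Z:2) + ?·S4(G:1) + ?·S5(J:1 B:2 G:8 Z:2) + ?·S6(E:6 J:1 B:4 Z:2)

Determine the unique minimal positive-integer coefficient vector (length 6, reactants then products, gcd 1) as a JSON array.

E: 4·8 = 32 | 2·7+6·0+6·0+1·0+3·6 = 32
J: 4·1 = 4 | 2·0+6·0+6·0+1·1+3·1 = 4
B: 4·8 = 32 | 2·0+6·3+6·0+1·2+3·4 = 32
G: 4·5 = 20 | 2·0+6·1+6·1+1·8+3·0 = 20
Z: 4·7 = 28 | 2·4+6·2+6·0+1·2+3·2 = 28
gcd(4,2,6,6,1,3) = 1

Coefficients: [4, 2, 6, 6, 1, 3]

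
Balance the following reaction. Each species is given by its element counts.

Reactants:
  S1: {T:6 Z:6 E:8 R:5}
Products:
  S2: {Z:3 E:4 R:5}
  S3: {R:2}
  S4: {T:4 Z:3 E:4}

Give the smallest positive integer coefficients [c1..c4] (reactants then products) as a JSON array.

T: 4·6 = 24 | 2·0+5·0+6·4 = 24
Z: 4·6 = 24 | 2·3+5·0+6·3 = 24
E: 4·8 = 32 | 2·4+5·0+6·4 = 32
R: 4·5 = 20 | 2·5+5·2+6·0 = 20
gcd(4,2,5,6) = 1

Coefficients: [4, 2, 5, 6]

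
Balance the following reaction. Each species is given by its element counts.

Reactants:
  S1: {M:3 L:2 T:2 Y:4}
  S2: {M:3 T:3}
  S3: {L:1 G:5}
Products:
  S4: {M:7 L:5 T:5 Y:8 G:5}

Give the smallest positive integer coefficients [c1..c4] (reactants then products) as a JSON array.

Coefficients: [6, 1, 3, 3]

M: 6·3+1·3+3·0 = 21 | 3·7 = 21
L: 6·2+1·0+3·1 = 15 | 3·5 = 15
T: 6·2+1·3+3·0 = 15 | 3·5 = 15
Y: 6·4+1·0+3·0 = 24 | 3·8 = 24
G: 6·0+1·0+3·5 = 15 | 3·5 = 15
gcd(6,1,3,3) = 1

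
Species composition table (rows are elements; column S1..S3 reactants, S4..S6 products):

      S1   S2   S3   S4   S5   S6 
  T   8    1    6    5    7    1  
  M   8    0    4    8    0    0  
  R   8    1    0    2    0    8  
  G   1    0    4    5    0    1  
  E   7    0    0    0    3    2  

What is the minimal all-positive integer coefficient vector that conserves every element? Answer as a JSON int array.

T: 2·8+2·1+6·6 = 54 | 5·5+4·7+1·1 = 54
M: 2·8+2·0+6·4 = 40 | 5·8+4·0+1·0 = 40
R: 2·8+2·1+6·0 = 18 | 5·2+4·0+1·8 = 18
G: 2·1+2·0+6·4 = 26 | 5·5+4·0+1·1 = 26
E: 2·7+2·0+6·0 = 14 | 5·0+4·3+1·2 = 14
gcd(2,2,6,5,4,1) = 1

Coefficients: [2, 2, 6, 5, 4, 1]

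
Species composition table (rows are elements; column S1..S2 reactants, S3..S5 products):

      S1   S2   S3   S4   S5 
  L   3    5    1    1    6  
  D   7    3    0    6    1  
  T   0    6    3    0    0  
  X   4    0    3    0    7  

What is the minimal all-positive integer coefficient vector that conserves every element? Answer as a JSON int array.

L: 5·3+1·5 = 20 | 2·1+6·1+2·6 = 20
D: 5·7+1·3 = 38 | 2·0+6·6+2·1 = 38
T: 5·0+1·6 = 6 | 2·3+6·0+2·0 = 6
X: 5·4+1·0 = 20 | 2·3+6·0+2·7 = 20
gcd(5,1,2,6,2) = 1

Coefficients: [5, 1, 2, 6, 2]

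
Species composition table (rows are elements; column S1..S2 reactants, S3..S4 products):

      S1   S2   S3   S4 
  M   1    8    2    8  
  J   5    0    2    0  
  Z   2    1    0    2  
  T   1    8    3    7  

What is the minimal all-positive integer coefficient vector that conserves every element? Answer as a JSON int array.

M: 2·1+6·8 = 50 | 5·2+5·8 = 50
J: 2·5+6·0 = 10 | 5·2+5·0 = 10
Z: 2·2+6·1 = 10 | 5·0+5·2 = 10
T: 2·1+6·8 = 50 | 5·3+5·7 = 50
gcd(2,6,5,5) = 1

Coefficients: [2, 6, 5, 5]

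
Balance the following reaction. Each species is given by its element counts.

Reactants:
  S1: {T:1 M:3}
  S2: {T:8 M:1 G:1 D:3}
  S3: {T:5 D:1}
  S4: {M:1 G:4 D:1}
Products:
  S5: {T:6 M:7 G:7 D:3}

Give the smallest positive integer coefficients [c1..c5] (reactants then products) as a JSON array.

T: 5·1+1·8+1·5+5·0 = 18 | 3·6 = 18
M: 5·3+1·1+1·0+5·1 = 21 | 3·7 = 21
G: 5·0+1·1+1·0+5·4 = 21 | 3·7 = 21
D: 5·0+1·3+1·1+5·1 = 9 | 3·3 = 9
gcd(5,1,1,5,3) = 1

Coefficients: [5, 1, 1, 5, 3]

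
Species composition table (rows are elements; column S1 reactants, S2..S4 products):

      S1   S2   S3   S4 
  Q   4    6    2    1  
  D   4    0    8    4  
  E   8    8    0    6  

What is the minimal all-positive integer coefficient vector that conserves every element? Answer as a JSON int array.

Q: 6·4 = 24 | 3·6+1·2+4·1 = 24
D: 6·4 = 24 | 3·0+1·8+4·4 = 24
E: 6·8 = 48 | 3·8+1·0+4·6 = 48
gcd(6,3,1,4) = 1

Coefficients: [6, 3, 1, 4]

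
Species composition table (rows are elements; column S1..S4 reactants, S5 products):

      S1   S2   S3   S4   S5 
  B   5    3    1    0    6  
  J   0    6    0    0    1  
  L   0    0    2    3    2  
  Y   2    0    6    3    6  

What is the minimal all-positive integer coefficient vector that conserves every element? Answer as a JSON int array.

B: 6·5+1·3+3·1+2·0 = 36 | 6·6 = 36
J: 6·0+1·6+3·0+2·0 = 6 | 6·1 = 6
L: 6·0+1·0+3·2+2·3 = 12 | 6·2 = 12
Y: 6·2+1·0+3·6+2·3 = 36 | 6·6 = 36
gcd(6,1,3,2,6) = 1

Coefficients: [6, 1, 3, 2, 6]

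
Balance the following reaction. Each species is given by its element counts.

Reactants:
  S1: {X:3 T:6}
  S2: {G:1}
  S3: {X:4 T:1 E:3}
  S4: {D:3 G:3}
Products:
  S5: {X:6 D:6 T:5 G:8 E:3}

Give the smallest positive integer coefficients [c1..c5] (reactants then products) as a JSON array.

Coefficients: [2, 6, 3, 6, 3]

X: 2·3+6·0+3·4+6·0 = 18 | 3·6 = 18
D: 2·0+6·0+3·0+6·3 = 18 | 3·6 = 18
T: 2·6+6·0+3·1+6·0 = 15 | 3·5 = 15
G: 2·0+6·1+3·0+6·3 = 24 | 3·8 = 24
E: 2·0+6·0+3·3+6·0 = 9 | 3·3 = 9
gcd(2,6,3,6,3) = 1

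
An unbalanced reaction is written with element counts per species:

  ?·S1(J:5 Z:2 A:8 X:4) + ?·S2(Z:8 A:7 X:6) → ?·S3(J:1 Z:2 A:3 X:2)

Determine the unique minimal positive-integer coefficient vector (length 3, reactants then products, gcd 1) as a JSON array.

Coefficients: [1, 1, 5]

J: 1·5+1·0 = 5 | 5·1 = 5
Z: 1·2+1·8 = 10 | 5·2 = 10
A: 1·8+1·7 = 15 | 5·3 = 15
X: 1·4+1·6 = 10 | 5·2 = 10
gcd(1,1,5) = 1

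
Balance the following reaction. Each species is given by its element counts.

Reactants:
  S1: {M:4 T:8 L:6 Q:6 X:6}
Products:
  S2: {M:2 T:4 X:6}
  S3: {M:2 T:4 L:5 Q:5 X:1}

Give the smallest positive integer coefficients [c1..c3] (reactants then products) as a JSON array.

Coefficients: [5, 4, 6]

M: 5·4 = 20 | 4·2+6·2 = 20
T: 5·8 = 40 | 4·4+6·4 = 40
L: 5·6 = 30 | 4·0+6·5 = 30
Q: 5·6 = 30 | 4·0+6·5 = 30
X: 5·6 = 30 | 4·6+6·1 = 30
gcd(5,4,6) = 1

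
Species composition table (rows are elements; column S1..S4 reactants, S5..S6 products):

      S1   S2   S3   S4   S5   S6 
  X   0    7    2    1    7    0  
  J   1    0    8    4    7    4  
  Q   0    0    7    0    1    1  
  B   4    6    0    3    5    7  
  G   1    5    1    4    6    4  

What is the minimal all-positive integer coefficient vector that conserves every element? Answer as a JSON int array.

X: 6·0+1·7+1·2+5·1 = 14 | 2·7+5·0 = 14
J: 6·1+1·0+1·8+5·4 = 34 | 2·7+5·4 = 34
Q: 6·0+1·0+1·7+5·0 = 7 | 2·1+5·1 = 7
B: 6·4+1·6+1·0+5·3 = 45 | 2·5+5·7 = 45
G: 6·1+1·5+1·1+5·4 = 32 | 2·6+5·4 = 32
gcd(6,1,1,5,2,5) = 1

Coefficients: [6, 1, 1, 5, 2, 5]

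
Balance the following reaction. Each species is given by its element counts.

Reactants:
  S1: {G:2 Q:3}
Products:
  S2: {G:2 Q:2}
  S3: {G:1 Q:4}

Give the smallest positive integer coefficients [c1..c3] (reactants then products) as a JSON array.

G: 6·2 = 12 | 5·2+2·1 = 12
Q: 6·3 = 18 | 5·2+2·4 = 18
gcd(6,5,2) = 1

Coefficients: [6, 5, 2]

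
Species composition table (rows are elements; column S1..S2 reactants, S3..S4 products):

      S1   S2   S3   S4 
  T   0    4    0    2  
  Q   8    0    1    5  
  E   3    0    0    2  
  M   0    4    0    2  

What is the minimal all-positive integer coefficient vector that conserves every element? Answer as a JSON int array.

Coefficients: [4, 3, 2, 6]

T: 4·0+3·4 = 12 | 2·0+6·2 = 12
Q: 4·8+3·0 = 32 | 2·1+6·5 = 32
E: 4·3+3·0 = 12 | 2·0+6·2 = 12
M: 4·0+3·4 = 12 | 2·0+6·2 = 12
gcd(4,3,2,6) = 1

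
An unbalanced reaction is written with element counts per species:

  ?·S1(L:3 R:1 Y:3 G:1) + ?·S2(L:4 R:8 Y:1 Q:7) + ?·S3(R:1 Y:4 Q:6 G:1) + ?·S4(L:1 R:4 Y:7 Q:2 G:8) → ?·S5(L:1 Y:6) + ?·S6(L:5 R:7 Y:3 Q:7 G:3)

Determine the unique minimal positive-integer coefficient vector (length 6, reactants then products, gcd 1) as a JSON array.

Coefficients: [5, 3, 2, 1, 3, 5]

L: 5·3+3·4+2·0+1·1 = 28 | 3·1+5·5 = 28
R: 5·1+3·8+2·1+1·4 = 35 | 3·0+5·7 = 35
Y: 5·3+3·1+2·4+1·7 = 33 | 3·6+5·3 = 33
Q: 5·0+3·7+2·6+1·2 = 35 | 3·0+5·7 = 35
G: 5·1+3·0+2·1+1·8 = 15 | 3·0+5·3 = 15
gcd(5,3,2,1,3,5) = 1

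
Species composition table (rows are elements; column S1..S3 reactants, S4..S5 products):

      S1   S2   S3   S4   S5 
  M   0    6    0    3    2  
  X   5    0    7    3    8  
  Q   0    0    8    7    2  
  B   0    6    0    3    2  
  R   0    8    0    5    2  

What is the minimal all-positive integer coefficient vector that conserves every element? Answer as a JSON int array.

M: 5·0+4·6+5·0 = 24 | 4·3+6·2 = 24
X: 5·5+4·0+5·7 = 60 | 4·3+6·8 = 60
Q: 5·0+4·0+5·8 = 40 | 4·7+6·2 = 40
B: 5·0+4·6+5·0 = 24 | 4·3+6·2 = 24
R: 5·0+4·8+5·0 = 32 | 4·5+6·2 = 32
gcd(5,4,5,4,6) = 1

Coefficients: [5, 4, 5, 4, 6]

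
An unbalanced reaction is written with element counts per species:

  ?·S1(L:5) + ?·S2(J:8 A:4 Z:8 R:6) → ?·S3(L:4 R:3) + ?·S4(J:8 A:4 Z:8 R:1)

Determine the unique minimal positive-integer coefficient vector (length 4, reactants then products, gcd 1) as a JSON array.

J: 4·0+3·8 = 24 | 5·0+3·8 = 24
A: 4·0+3·4 = 12 | 5·0+3·4 = 12
Z: 4·0+3·8 = 24 | 5·0+3·8 = 24
L: 4·5+3·0 = 20 | 5·4+3·0 = 20
R: 4·0+3·6 = 18 | 5·3+3·1 = 18
gcd(4,3,5,3) = 1

Coefficients: [4, 3, 5, 3]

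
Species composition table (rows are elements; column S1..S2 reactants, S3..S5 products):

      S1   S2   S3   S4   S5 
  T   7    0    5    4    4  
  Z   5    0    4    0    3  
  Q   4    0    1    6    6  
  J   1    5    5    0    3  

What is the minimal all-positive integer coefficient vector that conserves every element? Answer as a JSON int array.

T: 6·7+6·0 = 42 | 6·5+1·4+2·4 = 42
Z: 6·5+6·0 = 30 | 6·4+1·0+2·3 = 30
Q: 6·4+6·0 = 24 | 6·1+1·6+2·6 = 24
J: 6·1+6·5 = 36 | 6·5+1·0+2·3 = 36
gcd(6,6,6,1,2) = 1

Coefficients: [6, 6, 6, 1, 2]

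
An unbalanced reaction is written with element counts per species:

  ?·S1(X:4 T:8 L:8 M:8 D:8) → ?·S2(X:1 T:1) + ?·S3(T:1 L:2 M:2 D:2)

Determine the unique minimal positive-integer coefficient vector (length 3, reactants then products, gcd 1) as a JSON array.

X: 1·4 = 4 | 4·1+4·0 = 4
T: 1·8 = 8 | 4·1+4·1 = 8
L: 1·8 = 8 | 4·0+4·2 = 8
M: 1·8 = 8 | 4·0+4·2 = 8
D: 1·8 = 8 | 4·0+4·2 = 8
gcd(1,4,4) = 1

Coefficients: [1, 4, 4]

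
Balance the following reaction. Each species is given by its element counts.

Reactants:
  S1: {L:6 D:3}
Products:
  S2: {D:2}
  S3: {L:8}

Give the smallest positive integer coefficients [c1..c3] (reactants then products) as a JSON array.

Coefficients: [4, 6, 3]

L: 4·6 = 24 | 6·0+3·8 = 24
D: 4·3 = 12 | 6·2+3·0 = 12
gcd(4,6,3) = 1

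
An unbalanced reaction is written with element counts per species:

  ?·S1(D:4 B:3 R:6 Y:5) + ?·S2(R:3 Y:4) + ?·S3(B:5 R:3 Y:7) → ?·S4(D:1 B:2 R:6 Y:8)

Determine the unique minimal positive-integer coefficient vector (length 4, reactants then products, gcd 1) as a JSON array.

D: 1·4+5·0+1·0 = 4 | 4·1 = 4
B: 1·3+5·0+1·5 = 8 | 4·2 = 8
R: 1·6+5·3+1·3 = 24 | 4·6 = 24
Y: 1·5+5·4+1·7 = 32 | 4·8 = 32
gcd(1,5,1,4) = 1

Coefficients: [1, 5, 1, 4]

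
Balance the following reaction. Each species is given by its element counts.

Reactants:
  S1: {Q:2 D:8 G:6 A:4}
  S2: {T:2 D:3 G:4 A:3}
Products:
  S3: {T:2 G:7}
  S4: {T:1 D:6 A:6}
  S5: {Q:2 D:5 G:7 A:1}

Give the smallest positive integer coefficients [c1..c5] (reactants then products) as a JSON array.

Q: 5·2+3·0 = 10 | 1·0+4·0+5·2 = 10
T: 5·0+3·2 = 6 | 1·2+4·1+5·0 = 6
D: 5·8+3·3 = 49 | 1·0+4·6+5·5 = 49
G: 5·6+3·4 = 42 | 1·7+4·0+5·7 = 42
A: 5·4+3·3 = 29 | 1·0+4·6+5·1 = 29
gcd(5,3,1,4,5) = 1

Coefficients: [5, 3, 1, 4, 5]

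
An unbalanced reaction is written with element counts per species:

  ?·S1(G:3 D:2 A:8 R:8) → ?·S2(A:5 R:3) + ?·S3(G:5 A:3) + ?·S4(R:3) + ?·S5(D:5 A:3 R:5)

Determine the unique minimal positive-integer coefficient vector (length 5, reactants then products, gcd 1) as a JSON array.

Coefficients: [5, 5, 3, 5, 2]

G: 5·3 = 15 | 5·0+3·5+5·0+2·0 = 15
D: 5·2 = 10 | 5·0+3·0+5·0+2·5 = 10
A: 5·8 = 40 | 5·5+3·3+5·0+2·3 = 40
R: 5·8 = 40 | 5·3+3·0+5·3+2·5 = 40
gcd(5,5,3,5,2) = 1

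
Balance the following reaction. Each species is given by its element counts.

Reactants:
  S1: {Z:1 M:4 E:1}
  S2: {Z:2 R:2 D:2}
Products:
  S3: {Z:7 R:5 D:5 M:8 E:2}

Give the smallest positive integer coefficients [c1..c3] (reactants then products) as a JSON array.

Coefficients: [4, 5, 2]

Z: 4·1+5·2 = 14 | 2·7 = 14
R: 4·0+5·2 = 10 | 2·5 = 10
D: 4·0+5·2 = 10 | 2·5 = 10
M: 4·4+5·0 = 16 | 2·8 = 16
E: 4·1+5·0 = 4 | 2·2 = 4
gcd(4,5,2) = 1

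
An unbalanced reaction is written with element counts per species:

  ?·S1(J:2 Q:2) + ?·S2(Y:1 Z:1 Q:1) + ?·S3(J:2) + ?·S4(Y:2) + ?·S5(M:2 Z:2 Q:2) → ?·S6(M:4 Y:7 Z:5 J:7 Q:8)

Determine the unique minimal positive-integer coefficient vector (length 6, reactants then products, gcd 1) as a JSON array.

Coefficients: [3, 2, 4, 6, 4, 2]

M: 3·0+2·0+4·0+6·0+4·2 = 8 | 2·4 = 8
Y: 3·0+2·1+4·0+6·2+4·0 = 14 | 2·7 = 14
Z: 3·0+2·1+4·0+6·0+4·2 = 10 | 2·5 = 10
J: 3·2+2·0+4·2+6·0+4·0 = 14 | 2·7 = 14
Q: 3·2+2·1+4·0+6·0+4·2 = 16 | 2·8 = 16
gcd(3,2,4,6,4,2) = 1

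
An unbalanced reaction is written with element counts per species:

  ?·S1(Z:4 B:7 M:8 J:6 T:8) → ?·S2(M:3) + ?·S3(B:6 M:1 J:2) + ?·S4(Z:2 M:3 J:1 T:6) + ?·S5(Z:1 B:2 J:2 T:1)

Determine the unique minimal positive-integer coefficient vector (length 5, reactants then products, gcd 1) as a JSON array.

Z: 2·4 = 8 | 3·0+1·0+2·2+4·1 = 8
B: 2·7 = 14 | 3·0+1·6+2·0+4·2 = 14
M: 2·8 = 16 | 3·3+1·1+2·3+4·0 = 16
J: 2·6 = 12 | 3·0+1·2+2·1+4·2 = 12
T: 2·8 = 16 | 3·0+1·0+2·6+4·1 = 16
gcd(2,3,1,2,4) = 1

Coefficients: [2, 3, 1, 2, 4]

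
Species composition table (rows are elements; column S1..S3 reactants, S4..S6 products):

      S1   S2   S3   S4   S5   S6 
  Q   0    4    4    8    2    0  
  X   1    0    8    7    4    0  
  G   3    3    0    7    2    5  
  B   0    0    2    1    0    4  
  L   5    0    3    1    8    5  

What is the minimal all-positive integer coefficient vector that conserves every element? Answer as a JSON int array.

Coefficients: [6, 3, 3, 2, 4, 1]

Q: 6·0+3·4+3·4 = 24 | 2·8+4·2+1·0 = 24
X: 6·1+3·0+3·8 = 30 | 2·7+4·4+1·0 = 30
G: 6·3+3·3+3·0 = 27 | 2·7+4·2+1·5 = 27
B: 6·0+3·0+3·2 = 6 | 2·1+4·0+1·4 = 6
L: 6·5+3·0+3·3 = 39 | 2·1+4·8+1·5 = 39
gcd(6,3,3,2,4,1) = 1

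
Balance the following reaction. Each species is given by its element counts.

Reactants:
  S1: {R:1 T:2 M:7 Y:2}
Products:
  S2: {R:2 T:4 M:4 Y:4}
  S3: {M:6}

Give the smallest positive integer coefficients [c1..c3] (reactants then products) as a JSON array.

R: 6·1 = 6 | 3·2+5·0 = 6
T: 6·2 = 12 | 3·4+5·0 = 12
M: 6·7 = 42 | 3·4+5·6 = 42
Y: 6·2 = 12 | 3·4+5·0 = 12
gcd(6,3,5) = 1

Coefficients: [6, 3, 5]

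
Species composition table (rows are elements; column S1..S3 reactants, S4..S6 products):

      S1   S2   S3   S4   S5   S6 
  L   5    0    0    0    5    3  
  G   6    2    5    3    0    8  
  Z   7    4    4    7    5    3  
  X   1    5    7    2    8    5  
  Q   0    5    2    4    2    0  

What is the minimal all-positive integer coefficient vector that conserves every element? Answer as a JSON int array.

L: 5·5+4·0+4·0 = 25 | 6·0+2·5+5·3 = 25
G: 5·6+4·2+4·5 = 58 | 6·3+2·0+5·8 = 58
Z: 5·7+4·4+4·4 = 67 | 6·7+2·5+5·3 = 67
X: 5·1+4·5+4·7 = 53 | 6·2+2·8+5·5 = 53
Q: 5·0+4·5+4·2 = 28 | 6·4+2·2+5·0 = 28
gcd(5,4,4,6,2,5) = 1

Coefficients: [5, 4, 4, 6, 2, 5]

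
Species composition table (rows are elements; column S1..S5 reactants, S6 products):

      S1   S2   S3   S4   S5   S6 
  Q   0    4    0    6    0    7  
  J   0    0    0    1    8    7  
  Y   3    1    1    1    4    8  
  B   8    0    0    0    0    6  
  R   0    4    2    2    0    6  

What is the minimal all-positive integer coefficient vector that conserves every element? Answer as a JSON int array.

Coefficients: [3, 1, 6, 4, 3, 4]

Q: 3·0+1·4+6·0+4·6+3·0 = 28 | 4·7 = 28
J: 3·0+1·0+6·0+4·1+3·8 = 28 | 4·7 = 28
Y: 3·3+1·1+6·1+4·1+3·4 = 32 | 4·8 = 32
B: 3·8+1·0+6·0+4·0+3·0 = 24 | 4·6 = 24
R: 3·0+1·4+6·2+4·2+3·0 = 24 | 4·6 = 24
gcd(3,1,6,4,3,4) = 1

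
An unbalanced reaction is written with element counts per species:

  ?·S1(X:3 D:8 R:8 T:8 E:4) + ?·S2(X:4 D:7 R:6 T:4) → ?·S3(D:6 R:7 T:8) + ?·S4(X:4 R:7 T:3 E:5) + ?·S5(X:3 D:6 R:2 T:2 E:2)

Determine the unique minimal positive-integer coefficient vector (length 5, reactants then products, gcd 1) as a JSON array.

X: 5·3+2·4 = 23 | 4·0+2·4+5·3 = 23
D: 5·8+2·7 = 54 | 4·6+2·0+5·6 = 54
R: 5·8+2·6 = 52 | 4·7+2·7+5·2 = 52
T: 5·8+2·4 = 48 | 4·8+2·3+5·2 = 48
E: 5·4+2·0 = 20 | 4·0+2·5+5·2 = 20
gcd(5,2,4,2,5) = 1

Coefficients: [5, 2, 4, 2, 5]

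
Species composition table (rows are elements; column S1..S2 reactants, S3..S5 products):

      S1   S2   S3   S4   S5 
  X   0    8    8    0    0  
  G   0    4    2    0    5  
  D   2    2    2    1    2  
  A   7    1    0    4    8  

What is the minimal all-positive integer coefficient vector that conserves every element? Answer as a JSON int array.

X: 5·0+5·8 = 40 | 5·8+6·0+2·0 = 40
G: 5·0+5·4 = 20 | 5·2+6·0+2·5 = 20
D: 5·2+5·2 = 20 | 5·2+6·1+2·2 = 20
A: 5·7+5·1 = 40 | 5·0+6·4+2·8 = 40
gcd(5,5,5,6,2) = 1

Coefficients: [5, 5, 5, 6, 2]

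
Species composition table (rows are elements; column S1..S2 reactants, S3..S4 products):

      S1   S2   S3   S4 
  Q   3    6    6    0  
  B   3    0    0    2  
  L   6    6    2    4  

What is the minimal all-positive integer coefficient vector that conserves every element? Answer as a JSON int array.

Coefficients: [4, 1, 3, 6]

Q: 4·3+1·6 = 18 | 3·6+6·0 = 18
B: 4·3+1·0 = 12 | 3·0+6·2 = 12
L: 4·6+1·6 = 30 | 3·2+6·4 = 30
gcd(4,1,3,6) = 1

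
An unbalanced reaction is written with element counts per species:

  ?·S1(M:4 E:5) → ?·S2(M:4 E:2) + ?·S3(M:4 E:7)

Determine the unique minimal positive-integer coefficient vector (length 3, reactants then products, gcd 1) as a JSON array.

M: 5·4 = 20 | 2·4+3·4 = 20
E: 5·5 = 25 | 2·2+3·7 = 25
gcd(5,2,3) = 1

Coefficients: [5, 2, 3]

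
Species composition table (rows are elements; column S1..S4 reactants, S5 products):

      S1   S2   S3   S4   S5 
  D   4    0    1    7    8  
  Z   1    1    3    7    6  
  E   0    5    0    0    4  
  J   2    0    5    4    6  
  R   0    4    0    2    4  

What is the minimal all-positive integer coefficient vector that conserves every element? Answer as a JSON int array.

Coefficients: [6, 4, 2, 2, 5]

D: 6·4+4·0+2·1+2·7 = 40 | 5·8 = 40
Z: 6·1+4·1+2·3+2·7 = 30 | 5·6 = 30
E: 6·0+4·5+2·0+2·0 = 20 | 5·4 = 20
J: 6·2+4·0+2·5+2·4 = 30 | 5·6 = 30
R: 6·0+4·4+2·0+2·2 = 20 | 5·4 = 20
gcd(6,4,2,2,5) = 1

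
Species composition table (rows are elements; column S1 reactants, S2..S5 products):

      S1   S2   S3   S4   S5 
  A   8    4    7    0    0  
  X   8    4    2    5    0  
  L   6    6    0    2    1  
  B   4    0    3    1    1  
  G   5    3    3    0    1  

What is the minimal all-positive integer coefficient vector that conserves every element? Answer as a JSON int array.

Coefficients: [5, 3, 4, 4, 4]

A: 5·8 = 40 | 3·4+4·7+4·0+4·0 = 40
X: 5·8 = 40 | 3·4+4·2+4·5+4·0 = 40
L: 5·6 = 30 | 3·6+4·0+4·2+4·1 = 30
B: 5·4 = 20 | 3·0+4·3+4·1+4·1 = 20
G: 5·5 = 25 | 3·3+4·3+4·0+4·1 = 25
gcd(5,3,4,4,4) = 1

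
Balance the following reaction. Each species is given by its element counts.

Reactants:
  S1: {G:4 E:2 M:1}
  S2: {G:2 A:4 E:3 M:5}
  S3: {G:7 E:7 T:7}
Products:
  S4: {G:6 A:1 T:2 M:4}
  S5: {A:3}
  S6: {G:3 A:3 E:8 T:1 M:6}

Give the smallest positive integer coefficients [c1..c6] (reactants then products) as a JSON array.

Coefficients: [1, 5, 1, 2, 3, 3]

G: 1·4+5·2+1·7 = 21 | 2·6+3·0+3·3 = 21
A: 1·0+5·4+1·0 = 20 | 2·1+3·3+3·3 = 20
E: 1·2+5·3+1·7 = 24 | 2·0+3·0+3·8 = 24
T: 1·0+5·0+1·7 = 7 | 2·2+3·0+3·1 = 7
M: 1·1+5·5+1·0 = 26 | 2·4+3·0+3·6 = 26
gcd(1,5,1,2,3,3) = 1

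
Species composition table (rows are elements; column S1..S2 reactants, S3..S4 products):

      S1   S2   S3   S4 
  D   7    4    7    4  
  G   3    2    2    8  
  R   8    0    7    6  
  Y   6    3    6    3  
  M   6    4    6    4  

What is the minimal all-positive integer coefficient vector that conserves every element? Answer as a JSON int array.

D: 6·7+1·4 = 46 | 6·7+1·4 = 46
G: 6·3+1·2 = 20 | 6·2+1·8 = 20
R: 6·8+1·0 = 48 | 6·7+1·6 = 48
Y: 6·6+1·3 = 39 | 6·6+1·3 = 39
M: 6·6+1·4 = 40 | 6·6+1·4 = 40
gcd(6,1,6,1) = 1

Coefficients: [6, 1, 6, 1]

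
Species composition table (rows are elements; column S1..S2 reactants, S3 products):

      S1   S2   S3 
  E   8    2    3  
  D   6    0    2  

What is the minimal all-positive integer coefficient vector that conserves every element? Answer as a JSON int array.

E: 2·8+1·2 = 18 | 6·3 = 18
D: 2·6+1·0 = 12 | 6·2 = 12
gcd(2,1,6) = 1

Coefficients: [2, 1, 6]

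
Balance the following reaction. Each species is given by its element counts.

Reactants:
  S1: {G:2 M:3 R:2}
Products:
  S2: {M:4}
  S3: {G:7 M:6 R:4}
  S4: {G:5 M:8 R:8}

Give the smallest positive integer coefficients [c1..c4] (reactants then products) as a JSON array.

Coefficients: [6, 1, 1, 1]

G: 6·2 = 12 | 1·0+1·7+1·5 = 12
M: 6·3 = 18 | 1·4+1·6+1·8 = 18
R: 6·2 = 12 | 1·0+1·4+1·8 = 12
gcd(6,1,1,1) = 1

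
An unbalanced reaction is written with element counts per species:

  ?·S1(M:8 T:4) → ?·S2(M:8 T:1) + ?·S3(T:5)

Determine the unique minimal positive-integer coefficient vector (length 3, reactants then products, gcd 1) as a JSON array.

Coefficients: [5, 5, 3]

M: 5·8 = 40 | 5·8+3·0 = 40
T: 5·4 = 20 | 5·1+3·5 = 20
gcd(5,5,3) = 1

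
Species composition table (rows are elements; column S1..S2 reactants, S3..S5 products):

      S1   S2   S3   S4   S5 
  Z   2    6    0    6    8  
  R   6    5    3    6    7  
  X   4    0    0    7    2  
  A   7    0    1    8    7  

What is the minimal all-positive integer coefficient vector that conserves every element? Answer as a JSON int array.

Coefficients: [4, 2, 5, 2, 1]

Z: 4·2+2·6 = 20 | 5·0+2·6+1·8 = 20
R: 4·6+2·5 = 34 | 5·3+2·6+1·7 = 34
X: 4·4+2·0 = 16 | 5·0+2·7+1·2 = 16
A: 4·7+2·0 = 28 | 5·1+2·8+1·7 = 28
gcd(4,2,5,2,1) = 1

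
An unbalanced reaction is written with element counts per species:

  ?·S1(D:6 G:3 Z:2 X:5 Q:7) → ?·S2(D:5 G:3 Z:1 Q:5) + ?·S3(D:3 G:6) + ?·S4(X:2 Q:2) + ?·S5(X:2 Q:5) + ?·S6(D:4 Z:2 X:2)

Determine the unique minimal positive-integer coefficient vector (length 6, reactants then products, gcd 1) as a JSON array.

D: 6·6 = 36 | 2·5+2·3+6·0+4·0+5·4 = 36
G: 6·3 = 18 | 2·3+2·6+6·0+4·0+5·0 = 18
Z: 6·2 = 12 | 2·1+2·0+6·0+4·0+5·2 = 12
X: 6·5 = 30 | 2·0+2·0+6·2+4·2+5·2 = 30
Q: 6·7 = 42 | 2·5+2·0+6·2+4·5+5·0 = 42
gcd(6,2,2,6,4,5) = 1

Coefficients: [6, 2, 2, 6, 4, 5]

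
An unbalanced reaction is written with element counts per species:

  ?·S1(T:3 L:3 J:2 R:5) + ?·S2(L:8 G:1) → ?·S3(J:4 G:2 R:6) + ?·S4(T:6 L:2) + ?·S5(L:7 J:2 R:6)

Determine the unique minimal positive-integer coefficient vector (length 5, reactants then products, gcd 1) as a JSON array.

T: 6·3+2·0 = 18 | 1·0+3·6+4·0 = 18
L: 6·3+2·8 = 34 | 1·0+3·2+4·7 = 34
J: 6·2+2·0 = 12 | 1·4+3·0+4·2 = 12
G: 6·0+2·1 = 2 | 1·2+3·0+4·0 = 2
R: 6·5+2·0 = 30 | 1·6+3·0+4·6 = 30
gcd(6,2,1,3,4) = 1

Coefficients: [6, 2, 1, 3, 4]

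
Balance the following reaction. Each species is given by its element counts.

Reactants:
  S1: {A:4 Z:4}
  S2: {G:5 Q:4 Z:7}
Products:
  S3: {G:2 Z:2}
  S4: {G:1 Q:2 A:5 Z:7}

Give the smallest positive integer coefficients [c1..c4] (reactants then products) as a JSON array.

G: 5·0+2·5 = 10 | 3·2+4·1 = 10
Q: 5·0+2·4 = 8 | 3·0+4·2 = 8
A: 5·4+2·0 = 20 | 3·0+4·5 = 20
Z: 5·4+2·7 = 34 | 3·2+4·7 = 34
gcd(5,2,3,4) = 1

Coefficients: [5, 2, 3, 4]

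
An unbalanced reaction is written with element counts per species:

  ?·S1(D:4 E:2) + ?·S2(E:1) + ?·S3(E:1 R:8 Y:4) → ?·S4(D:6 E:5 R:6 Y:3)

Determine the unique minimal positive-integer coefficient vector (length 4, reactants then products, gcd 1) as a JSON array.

D: 6·4+5·0+3·0 = 24 | 4·6 = 24
E: 6·2+5·1+3·1 = 20 | 4·5 = 20
R: 6·0+5·0+3·8 = 24 | 4·6 = 24
Y: 6·0+5·0+3·4 = 12 | 4·3 = 12
gcd(6,5,3,4) = 1

Coefficients: [6, 5, 3, 4]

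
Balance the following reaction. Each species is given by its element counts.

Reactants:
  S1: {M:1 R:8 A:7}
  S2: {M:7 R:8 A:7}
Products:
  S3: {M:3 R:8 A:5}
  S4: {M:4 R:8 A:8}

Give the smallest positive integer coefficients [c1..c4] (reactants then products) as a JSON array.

Coefficients: [5, 4, 3, 6]

M: 5·1+4·7 = 33 | 3·3+6·4 = 33
R: 5·8+4·8 = 72 | 3·8+6·8 = 72
A: 5·7+4·7 = 63 | 3·5+6·8 = 63
gcd(5,4,3,6) = 1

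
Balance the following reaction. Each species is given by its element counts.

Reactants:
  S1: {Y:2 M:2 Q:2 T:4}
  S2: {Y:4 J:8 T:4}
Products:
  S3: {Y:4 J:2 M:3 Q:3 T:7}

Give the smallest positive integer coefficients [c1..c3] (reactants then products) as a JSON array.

Coefficients: [6, 1, 4]

Y: 6·2+1·4 = 16 | 4·4 = 16
J: 6·0+1·8 = 8 | 4·2 = 8
M: 6·2+1·0 = 12 | 4·3 = 12
Q: 6·2+1·0 = 12 | 4·3 = 12
T: 6·4+1·4 = 28 | 4·7 = 28
gcd(6,1,4) = 1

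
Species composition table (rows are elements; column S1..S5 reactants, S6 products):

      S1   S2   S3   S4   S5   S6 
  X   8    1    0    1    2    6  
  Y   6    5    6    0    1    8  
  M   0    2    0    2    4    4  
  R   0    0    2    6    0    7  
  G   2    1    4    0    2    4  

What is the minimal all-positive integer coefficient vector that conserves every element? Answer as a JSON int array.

Coefficients: [3, 2, 3, 6, 2, 6]

X: 3·8+2·1+3·0+6·1+2·2 = 36 | 6·6 = 36
Y: 3·6+2·5+3·6+6·0+2·1 = 48 | 6·8 = 48
M: 3·0+2·2+3·0+6·2+2·4 = 24 | 6·4 = 24
R: 3·0+2·0+3·2+6·6+2·0 = 42 | 6·7 = 42
G: 3·2+2·1+3·4+6·0+2·2 = 24 | 6·4 = 24
gcd(3,2,3,6,2,6) = 1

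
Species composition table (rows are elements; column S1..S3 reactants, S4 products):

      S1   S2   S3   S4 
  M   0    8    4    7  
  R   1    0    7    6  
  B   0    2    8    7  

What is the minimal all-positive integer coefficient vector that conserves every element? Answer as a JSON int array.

Coefficients: [3, 2, 3, 4]

M: 3·0+2·8+3·4 = 28 | 4·7 = 28
R: 3·1+2·0+3·7 = 24 | 4·6 = 24
B: 3·0+2·2+3·8 = 28 | 4·7 = 28
gcd(3,2,3,4) = 1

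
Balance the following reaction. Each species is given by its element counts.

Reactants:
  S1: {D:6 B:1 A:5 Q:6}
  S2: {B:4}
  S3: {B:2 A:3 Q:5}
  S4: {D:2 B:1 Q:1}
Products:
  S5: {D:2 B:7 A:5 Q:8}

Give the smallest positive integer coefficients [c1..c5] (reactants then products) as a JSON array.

Coefficients: [1, 4, 5, 1, 4]

D: 1·6+4·0+5·0+1·2 = 8 | 4·2 = 8
B: 1·1+4·4+5·2+1·1 = 28 | 4·7 = 28
A: 1·5+4·0+5·3+1·0 = 20 | 4·5 = 20
Q: 1·6+4·0+5·5+1·1 = 32 | 4·8 = 32
gcd(1,4,5,1,4) = 1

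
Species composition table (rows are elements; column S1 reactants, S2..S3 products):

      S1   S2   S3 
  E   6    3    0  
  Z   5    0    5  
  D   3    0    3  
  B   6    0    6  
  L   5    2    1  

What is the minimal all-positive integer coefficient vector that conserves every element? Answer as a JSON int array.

E: 1·6 = 6 | 2·3+1·0 = 6
Z: 1·5 = 5 | 2·0+1·5 = 5
D: 1·3 = 3 | 2·0+1·3 = 3
B: 1·6 = 6 | 2·0+1·6 = 6
L: 1·5 = 5 | 2·2+1·1 = 5
gcd(1,2,1) = 1

Coefficients: [1, 2, 1]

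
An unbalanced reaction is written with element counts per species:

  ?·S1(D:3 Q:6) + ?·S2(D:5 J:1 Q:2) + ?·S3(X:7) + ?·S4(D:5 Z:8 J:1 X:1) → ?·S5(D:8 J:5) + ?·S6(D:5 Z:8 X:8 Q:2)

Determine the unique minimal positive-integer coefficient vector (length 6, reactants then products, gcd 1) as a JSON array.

Coefficients: [1, 1, 4, 4, 1, 4]

D: 1·3+1·5+4·0+4·5 = 28 | 1·8+4·5 = 28
Z: 1·0+1·0+4·0+4·8 = 32 | 1·0+4·8 = 32
J: 1·0+1·1+4·0+4·1 = 5 | 1·5+4·0 = 5
X: 1·0+1·0+4·7+4·1 = 32 | 1·0+4·8 = 32
Q: 1·6+1·2+4·0+4·0 = 8 | 1·0+4·2 = 8
gcd(1,1,4,4,1,4) = 1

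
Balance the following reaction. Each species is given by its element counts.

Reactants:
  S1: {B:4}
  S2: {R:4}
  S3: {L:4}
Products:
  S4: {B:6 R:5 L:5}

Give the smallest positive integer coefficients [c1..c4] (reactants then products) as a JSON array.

B: 6·4+5·0+5·0 = 24 | 4·6 = 24
R: 6·0+5·4+5·0 = 20 | 4·5 = 20
L: 6·0+5·0+5·4 = 20 | 4·5 = 20
gcd(6,5,5,4) = 1

Coefficients: [6, 5, 5, 4]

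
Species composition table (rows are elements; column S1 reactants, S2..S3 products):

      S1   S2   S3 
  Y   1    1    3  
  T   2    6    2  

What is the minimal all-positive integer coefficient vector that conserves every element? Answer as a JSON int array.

Coefficients: [4, 1, 1]

Y: 4·1 = 4 | 1·1+1·3 = 4
T: 4·2 = 8 | 1·6+1·2 = 8
gcd(4,1,1) = 1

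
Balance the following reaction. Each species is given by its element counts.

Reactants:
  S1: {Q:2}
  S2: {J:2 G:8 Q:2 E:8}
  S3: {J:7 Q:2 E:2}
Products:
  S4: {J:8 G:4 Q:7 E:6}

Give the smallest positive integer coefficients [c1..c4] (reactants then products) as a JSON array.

Coefficients: [4, 1, 2, 2]

J: 4·0+1·2+2·7 = 16 | 2·8 = 16
G: 4·0+1·8+2·0 = 8 | 2·4 = 8
Q: 4·2+1·2+2·2 = 14 | 2·7 = 14
E: 4·0+1·8+2·2 = 12 | 2·6 = 12
gcd(4,1,2,2) = 1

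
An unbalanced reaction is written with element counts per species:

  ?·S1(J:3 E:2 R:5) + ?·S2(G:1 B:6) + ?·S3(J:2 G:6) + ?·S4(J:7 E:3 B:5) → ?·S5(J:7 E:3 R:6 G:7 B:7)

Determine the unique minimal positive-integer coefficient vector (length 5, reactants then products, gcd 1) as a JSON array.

Coefficients: [6, 5, 5, 1, 5]

J: 6·3+5·0+5·2+1·7 = 35 | 5·7 = 35
E: 6·2+5·0+5·0+1·3 = 15 | 5·3 = 15
R: 6·5+5·0+5·0+1·0 = 30 | 5·6 = 30
G: 6·0+5·1+5·6+1·0 = 35 | 5·7 = 35
B: 6·0+5·6+5·0+1·5 = 35 | 5·7 = 35
gcd(6,5,5,1,5) = 1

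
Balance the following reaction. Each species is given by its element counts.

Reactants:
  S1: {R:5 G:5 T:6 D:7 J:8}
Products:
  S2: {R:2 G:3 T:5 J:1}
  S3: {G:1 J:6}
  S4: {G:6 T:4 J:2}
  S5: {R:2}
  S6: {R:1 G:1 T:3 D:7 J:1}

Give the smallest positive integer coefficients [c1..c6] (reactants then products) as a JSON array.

R: 3·5 = 15 | 1·2+3·0+1·0+5·2+3·1 = 15
G: 3·5 = 15 | 1·3+3·1+1·6+5·0+3·1 = 15
T: 3·6 = 18 | 1·5+3·0+1·4+5·0+3·3 = 18
D: 3·7 = 21 | 1·0+3·0+1·0+5·0+3·7 = 21
J: 3·8 = 24 | 1·1+3·6+1·2+5·0+3·1 = 24
gcd(3,1,3,1,5,3) = 1

Coefficients: [3, 1, 3, 1, 5, 3]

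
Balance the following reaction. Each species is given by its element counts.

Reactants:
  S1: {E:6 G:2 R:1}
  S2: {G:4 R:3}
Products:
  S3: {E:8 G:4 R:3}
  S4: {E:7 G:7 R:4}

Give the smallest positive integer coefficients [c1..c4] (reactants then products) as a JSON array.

Coefficients: [5, 3, 2, 2]

E: 5·6+3·0 = 30 | 2·8+2·7 = 30
G: 5·2+3·4 = 22 | 2·4+2·7 = 22
R: 5·1+3·3 = 14 | 2·3+2·4 = 14
gcd(5,3,2,2) = 1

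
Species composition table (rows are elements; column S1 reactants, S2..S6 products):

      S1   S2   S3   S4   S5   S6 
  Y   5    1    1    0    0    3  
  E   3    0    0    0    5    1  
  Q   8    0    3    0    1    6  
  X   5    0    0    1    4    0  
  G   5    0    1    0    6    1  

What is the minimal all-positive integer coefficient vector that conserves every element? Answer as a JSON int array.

Y: 2·5 = 10 | 4·1+3·1+6·0+1·0+1·3 = 10
E: 2·3 = 6 | 4·0+3·0+6·0+1·5+1·1 = 6
Q: 2·8 = 16 | 4·0+3·3+6·0+1·1+1·6 = 16
X: 2·5 = 10 | 4·0+3·0+6·1+1·4+1·0 = 10
G: 2·5 = 10 | 4·0+3·1+6·0+1·6+1·1 = 10
gcd(2,4,3,6,1,1) = 1

Coefficients: [2, 4, 3, 6, 1, 1]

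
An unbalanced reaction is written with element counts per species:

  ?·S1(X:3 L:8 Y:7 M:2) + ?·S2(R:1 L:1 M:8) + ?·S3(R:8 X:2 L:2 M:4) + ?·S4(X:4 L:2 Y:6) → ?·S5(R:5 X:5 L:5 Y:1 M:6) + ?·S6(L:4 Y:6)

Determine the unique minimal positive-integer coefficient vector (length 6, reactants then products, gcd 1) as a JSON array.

R: 5·0+1·1+3·8+1·0 = 25 | 5·5+6·0 = 25
X: 5·3+1·0+3·2+1·4 = 25 | 5·5+6·0 = 25
L: 5·8+1·1+3·2+1·2 = 49 | 5·5+6·4 = 49
Y: 5·7+1·0+3·0+1·6 = 41 | 5·1+6·6 = 41
M: 5·2+1·8+3·4+1·0 = 30 | 5·6+6·0 = 30
gcd(5,1,3,1,5,6) = 1

Coefficients: [5, 1, 3, 1, 5, 6]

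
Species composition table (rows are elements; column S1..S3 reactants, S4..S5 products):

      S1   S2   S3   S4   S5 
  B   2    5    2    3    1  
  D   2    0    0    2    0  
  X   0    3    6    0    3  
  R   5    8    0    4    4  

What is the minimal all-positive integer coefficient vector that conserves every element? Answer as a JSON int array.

B: 4·2+1·5+1·2 = 15 | 4·3+3·1 = 15
D: 4·2+1·0+1·0 = 8 | 4·2+3·0 = 8
X: 4·0+1·3+1·6 = 9 | 4·0+3·3 = 9
R: 4·5+1·8+1·0 = 28 | 4·4+3·4 = 28
gcd(4,1,1,4,3) = 1

Coefficients: [4, 1, 1, 4, 3]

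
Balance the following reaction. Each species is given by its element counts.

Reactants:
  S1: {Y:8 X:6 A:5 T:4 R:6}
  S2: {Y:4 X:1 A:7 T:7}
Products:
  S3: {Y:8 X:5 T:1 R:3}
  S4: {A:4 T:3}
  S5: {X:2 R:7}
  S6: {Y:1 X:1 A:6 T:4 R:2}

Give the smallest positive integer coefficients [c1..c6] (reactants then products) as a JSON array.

Y: 5·8+1·4 = 44 | 5·8+2·0+1·0+4·1 = 44
X: 5·6+1·1 = 31 | 5·5+2·0+1·2+4·1 = 31
A: 5·5+1·7 = 32 | 5·0+2·4+1·0+4·6 = 32
T: 5·4+1·7 = 27 | 5·1+2·3+1·0+4·4 = 27
R: 5·6+1·0 = 30 | 5·3+2·0+1·7+4·2 = 30
gcd(5,1,5,2,1,4) = 1

Coefficients: [5, 1, 5, 2, 1, 4]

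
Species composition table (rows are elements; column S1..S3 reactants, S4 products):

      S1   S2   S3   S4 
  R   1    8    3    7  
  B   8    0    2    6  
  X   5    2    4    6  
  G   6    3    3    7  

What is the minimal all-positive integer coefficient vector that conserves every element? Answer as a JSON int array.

Coefficients: [2, 2, 1, 3]

R: 2·1+2·8+1·3 = 21 | 3·7 = 21
B: 2·8+2·0+1·2 = 18 | 3·6 = 18
X: 2·5+2·2+1·4 = 18 | 3·6 = 18
G: 2·6+2·3+1·3 = 21 | 3·7 = 21
gcd(2,2,1,3) = 1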